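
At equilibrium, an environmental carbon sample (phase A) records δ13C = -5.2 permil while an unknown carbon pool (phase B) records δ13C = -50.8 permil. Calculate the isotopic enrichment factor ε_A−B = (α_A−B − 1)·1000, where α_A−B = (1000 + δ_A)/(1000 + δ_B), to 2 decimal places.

48.04 permil

α_A−B = (1000 + -5.2) / (1000 + -50.8) = 994.8 / 949.2 = 1.048040
ε_A−B = (1.048040 − 1) × 1000 = 48.040 permil
(The approximation ε ≈ δ_A − δ_B would give 45.6 permil.)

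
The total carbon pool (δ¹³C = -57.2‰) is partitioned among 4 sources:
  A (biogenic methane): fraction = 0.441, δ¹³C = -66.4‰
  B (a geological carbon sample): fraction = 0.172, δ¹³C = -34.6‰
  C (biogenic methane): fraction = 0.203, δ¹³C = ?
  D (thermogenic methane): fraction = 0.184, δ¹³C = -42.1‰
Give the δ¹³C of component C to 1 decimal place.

-70.0‰

Isotope mass balance: δ_bulk = Σ fᵢ·δᵢ.
-57.2 = 0.441×(-66.4) + 0.172×(-34.6) + 0.203×δ_C + 0.184×(-42.1)
0.203·δ_C = -57.2 − (-42.980) = -14.220
δ_C = -14.220 / 0.203 = -70.05‰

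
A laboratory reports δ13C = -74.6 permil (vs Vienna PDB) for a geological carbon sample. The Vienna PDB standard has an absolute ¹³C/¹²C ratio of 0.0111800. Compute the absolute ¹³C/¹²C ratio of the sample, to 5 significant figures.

0.010346

R_sample = R_standard × (δ13C/1000 + 1)
R_sample = 0.0111800 × (-74.6/1000 + 1) = 0.0111800 × 0.925400
R_sample = 0.0103460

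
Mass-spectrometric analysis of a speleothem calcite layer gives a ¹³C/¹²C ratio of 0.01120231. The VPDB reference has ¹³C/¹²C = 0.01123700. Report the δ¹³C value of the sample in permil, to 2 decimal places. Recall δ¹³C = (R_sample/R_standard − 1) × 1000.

δ¹³C = (R_sample / R_standard − 1) × 1000
R_sample / R_standard = 0.01120231 / 0.01123700 = 0.996913
δ¹³C = (0.996913 − 1) × 1000 = -3.087 permil

-3.09 permil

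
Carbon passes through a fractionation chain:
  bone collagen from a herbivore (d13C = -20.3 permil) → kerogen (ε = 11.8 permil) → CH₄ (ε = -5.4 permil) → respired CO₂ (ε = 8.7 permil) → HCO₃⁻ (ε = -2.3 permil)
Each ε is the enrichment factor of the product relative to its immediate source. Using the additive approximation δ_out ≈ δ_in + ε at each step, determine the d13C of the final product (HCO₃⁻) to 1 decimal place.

step 1: δ ≈ -20.3 + (11.8) = -8.5 permil
step 2: δ ≈ -8.5 + (-5.4) = -13.9 permil
step 3: δ ≈ -13.9 + (8.7) = -5.2 permil
step 4: δ ≈ -5.2 + (-2.3) = -7.5 permil

-7.5 permil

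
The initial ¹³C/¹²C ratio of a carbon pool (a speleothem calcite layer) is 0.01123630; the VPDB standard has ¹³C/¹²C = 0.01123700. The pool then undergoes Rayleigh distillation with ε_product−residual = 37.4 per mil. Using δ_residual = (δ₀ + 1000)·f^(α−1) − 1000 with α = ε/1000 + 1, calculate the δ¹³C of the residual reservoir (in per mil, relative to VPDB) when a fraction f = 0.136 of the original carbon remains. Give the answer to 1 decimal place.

-72.0 per mil

δ₀ = (0.01123630/0.01123700 − 1)×1000 = (0.999938 − 1)×1000 = -0.062 per mil
α − 1 = ε/1000 = 0.0374
f^(α−1) = 0.136^(0.0374) = 0.928099
δ_res = (-0.062 + 1000) × 0.928099 − 1000 = 928.041 − 1000 = -71.96 per mil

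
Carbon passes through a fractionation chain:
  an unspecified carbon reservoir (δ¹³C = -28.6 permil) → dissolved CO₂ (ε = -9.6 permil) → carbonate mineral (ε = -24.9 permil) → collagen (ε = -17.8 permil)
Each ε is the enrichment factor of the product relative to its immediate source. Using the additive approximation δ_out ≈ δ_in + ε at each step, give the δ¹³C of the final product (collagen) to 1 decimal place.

-80.9 permil

step 1: δ ≈ -28.6 + (-9.6) = -38.2 permil
step 2: δ ≈ -38.2 + (-24.9) = -63.1 permil
step 3: δ ≈ -63.1 + (-17.8) = -80.9 permil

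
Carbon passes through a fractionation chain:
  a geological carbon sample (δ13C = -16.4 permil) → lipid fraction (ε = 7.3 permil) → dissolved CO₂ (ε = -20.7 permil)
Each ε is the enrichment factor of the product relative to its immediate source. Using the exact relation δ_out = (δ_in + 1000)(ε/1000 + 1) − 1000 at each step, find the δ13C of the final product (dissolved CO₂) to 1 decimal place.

step 1: δ = (-16.40 + 1000)·(7.3/1000 + 1) − 1000 = -9.22 permil
step 2: δ = (-9.22 + 1000)·(-20.7/1000 + 1) − 1000 = -29.73 permil

-29.7 permil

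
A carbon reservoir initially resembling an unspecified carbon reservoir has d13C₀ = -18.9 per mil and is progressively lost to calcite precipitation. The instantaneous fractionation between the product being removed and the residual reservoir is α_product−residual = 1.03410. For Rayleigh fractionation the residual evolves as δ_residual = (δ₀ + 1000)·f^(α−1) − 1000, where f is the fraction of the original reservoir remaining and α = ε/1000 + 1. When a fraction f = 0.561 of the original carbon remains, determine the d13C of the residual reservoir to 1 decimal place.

Rayleigh residual: δ_res = (δ₀ + 1000)·f^(α−1) − 1000
α − 1 = 0.03410
f^(α−1) = 0.561^(0.03410) = 0.980482
δ_res = (-18.9 + 1000) × 0.980482 − 1000 = 961.951 − 1000 = -38.05 per mil

-38.0 per mil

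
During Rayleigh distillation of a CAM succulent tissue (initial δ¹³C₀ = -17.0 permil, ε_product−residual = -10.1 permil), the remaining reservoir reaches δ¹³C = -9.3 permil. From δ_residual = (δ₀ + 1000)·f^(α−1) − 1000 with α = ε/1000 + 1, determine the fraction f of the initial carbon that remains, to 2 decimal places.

α − 1 = ε/1000 = -0.0101
(δ_res + 1000)/(δ₀ + 1000) = (-9.3 + 1000)/(-17.0 + 1000) = 990.7/983.0 = 1.007833
f = 1.007833^(1/-0.0101) = exp(ln(1.007833)/-0.0101) = exp(0.00780/-0.0101)
f = exp(-0.7725) = 0.4618

0.46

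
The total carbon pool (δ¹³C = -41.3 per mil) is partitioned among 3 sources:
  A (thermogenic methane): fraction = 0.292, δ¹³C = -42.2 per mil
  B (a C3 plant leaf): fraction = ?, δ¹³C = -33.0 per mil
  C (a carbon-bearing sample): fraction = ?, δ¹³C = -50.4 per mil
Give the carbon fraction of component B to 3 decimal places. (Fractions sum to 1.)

0.385

Let f_B and f_C be the unknown fractions; fractions sum to 1 so f_B + f_C = 0.708.
Mass balance: Σ fᵢ·δᵢ = δ_bulk ⇒ f_B·(-33.0) + f_C·(-50.4) = -41.3 − (-12.322) = -28.978
Substitute f_C = 0.708 − f_B:
f_B·(-33.0 − -50.4) = -28.978 − 0.708×(-50.4) = 6.706
f_B = 6.706 / 17.4 = 0.3854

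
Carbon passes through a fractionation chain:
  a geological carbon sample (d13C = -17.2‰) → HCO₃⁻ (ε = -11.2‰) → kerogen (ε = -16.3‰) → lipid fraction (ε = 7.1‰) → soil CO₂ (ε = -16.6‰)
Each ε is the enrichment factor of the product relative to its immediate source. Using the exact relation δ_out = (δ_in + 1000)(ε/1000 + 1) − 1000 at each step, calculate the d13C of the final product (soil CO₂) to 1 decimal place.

step 1: δ = (-17.20 + 1000)·(-11.2/1000 + 1) − 1000 = -28.21‰
step 2: δ = (-28.21 + 1000)·(-16.3/1000 + 1) − 1000 = -44.05‰
step 3: δ = (-44.05 + 1000)·(7.1/1000 + 1) − 1000 = -37.26‰
step 4: δ = (-37.26 + 1000)·(-16.6/1000 + 1) − 1000 = -53.24‰

-53.2‰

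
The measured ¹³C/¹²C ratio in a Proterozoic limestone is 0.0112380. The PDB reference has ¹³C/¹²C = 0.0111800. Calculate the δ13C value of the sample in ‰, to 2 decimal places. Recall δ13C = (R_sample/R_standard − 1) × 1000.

δ13C = (R_sample / R_standard − 1) × 1000
R_sample / R_standard = 0.0112380 / 0.0111800 = 1.005188
δ13C = (1.005188 − 1) × 1000 = 5.188‰

5.19‰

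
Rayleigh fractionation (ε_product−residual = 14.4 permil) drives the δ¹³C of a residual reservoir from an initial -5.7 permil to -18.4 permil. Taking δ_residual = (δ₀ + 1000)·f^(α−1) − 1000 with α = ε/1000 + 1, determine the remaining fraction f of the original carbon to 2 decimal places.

α − 1 = ε/1000 = 0.0144
(δ_res + 1000)/(δ₀ + 1000) = (-18.4 + 1000)/(-5.7 + 1000) = 981.6/994.3 = 0.987227
f = 0.987227^(1/0.0144) = exp(ln(0.987227)/0.0144) = exp(-0.01286/0.0144)
f = exp(-0.8927) = 0.4095

0.41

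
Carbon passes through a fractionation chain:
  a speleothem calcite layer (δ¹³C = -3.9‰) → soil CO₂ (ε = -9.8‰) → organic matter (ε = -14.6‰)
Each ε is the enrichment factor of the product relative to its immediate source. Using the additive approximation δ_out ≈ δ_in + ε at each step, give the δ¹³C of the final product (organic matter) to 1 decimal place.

-28.3‰

step 1: δ ≈ -3.9 + (-9.8) = -13.7‰
step 2: δ ≈ -13.7 + (-14.6) = -28.3‰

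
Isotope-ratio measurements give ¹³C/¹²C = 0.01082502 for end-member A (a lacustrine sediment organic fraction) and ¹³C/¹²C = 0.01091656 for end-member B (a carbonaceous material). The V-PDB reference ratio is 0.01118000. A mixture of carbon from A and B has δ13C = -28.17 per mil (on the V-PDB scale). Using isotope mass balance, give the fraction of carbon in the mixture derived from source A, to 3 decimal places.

0.563

δ_A = (0.01082502/0.01118000 − 1)×1000 = (0.968249 − 1)×1000 = -31.751 per mil
δ_B = (0.01091656/0.01118000 − 1)×1000 = (0.976436 − 1)×1000 = -23.564 per mil
f_A = (δ_mix − δ_B)/(δ_A − δ_B) = (-28.17 − (-23.564))/(-31.751 − (-23.564))
f_A = -4.606 / -8.188 = 0.5626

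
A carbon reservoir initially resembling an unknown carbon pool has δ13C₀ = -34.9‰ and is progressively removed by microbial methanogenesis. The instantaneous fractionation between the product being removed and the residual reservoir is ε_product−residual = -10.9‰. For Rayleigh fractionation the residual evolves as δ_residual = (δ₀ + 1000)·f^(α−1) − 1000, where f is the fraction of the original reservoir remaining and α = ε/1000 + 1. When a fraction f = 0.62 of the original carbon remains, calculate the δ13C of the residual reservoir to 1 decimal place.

Rayleigh residual: δ_res = (δ₀ + 1000)·f^(α−1) − 1000
α = ε/1000 + 1 = 0.98910, so α − 1 = -0.01090
f^(α−1) = 0.62^(-0.01090) = 1.005224
δ_res = (-34.9 + 1000) × 1.005224 − 1000 = 970.142 − 1000 = -29.86‰

-29.9‰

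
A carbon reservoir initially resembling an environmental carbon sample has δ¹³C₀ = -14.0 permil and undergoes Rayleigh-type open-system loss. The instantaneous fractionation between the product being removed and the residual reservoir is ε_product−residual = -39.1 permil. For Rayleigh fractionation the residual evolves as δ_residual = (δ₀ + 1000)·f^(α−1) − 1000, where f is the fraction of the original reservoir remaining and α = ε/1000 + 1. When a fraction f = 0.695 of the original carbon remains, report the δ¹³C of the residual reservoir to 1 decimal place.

0.1 permil

Rayleigh residual: δ_res = (δ₀ + 1000)·f^(α−1) − 1000
α = ε/1000 + 1 = 0.96090, so α − 1 = -0.03910
f^(α−1) = 0.695^(-0.03910) = 1.014328
δ_res = (-14.0 + 1000) × 1.014328 − 1000 = 1000.127 − 1000 = 0.13 permil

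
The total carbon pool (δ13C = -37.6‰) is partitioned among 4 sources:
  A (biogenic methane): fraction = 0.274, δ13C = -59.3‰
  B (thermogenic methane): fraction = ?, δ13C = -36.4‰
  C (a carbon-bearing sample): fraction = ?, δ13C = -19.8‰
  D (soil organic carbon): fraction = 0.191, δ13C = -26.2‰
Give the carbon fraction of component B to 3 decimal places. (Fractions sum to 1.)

0.347

Let f_B and f_C be the unknown fractions; fractions sum to 1 so f_B + f_C = 0.535.
Mass balance: Σ fᵢ·δᵢ = δ_bulk ⇒ f_B·(-36.4) + f_C·(-19.8) = -37.6 − (-21.252) = -16.348
Substitute f_C = 0.535 − f_B:
f_B·(-36.4 − -19.8) = -16.348 − 0.535×(-19.8) = -5.755
f_B = -5.755 / -16.6 = 0.3467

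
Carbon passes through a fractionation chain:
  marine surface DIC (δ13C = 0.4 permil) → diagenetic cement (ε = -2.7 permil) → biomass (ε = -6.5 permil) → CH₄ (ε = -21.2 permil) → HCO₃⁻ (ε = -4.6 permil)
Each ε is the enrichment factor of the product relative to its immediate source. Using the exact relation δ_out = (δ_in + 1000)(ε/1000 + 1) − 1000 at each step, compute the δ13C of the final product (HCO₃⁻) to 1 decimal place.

-34.3 permil

step 1: δ = (0.40 + 1000)·(-2.7/1000 + 1) − 1000 = -2.30 permil
step 2: δ = (-2.30 + 1000)·(-6.5/1000 + 1) − 1000 = -8.79 permil
step 3: δ = (-8.79 + 1000)·(-21.2/1000 + 1) − 1000 = -29.80 permil
step 4: δ = (-29.80 + 1000)·(-4.6/1000 + 1) − 1000 = -34.26 permil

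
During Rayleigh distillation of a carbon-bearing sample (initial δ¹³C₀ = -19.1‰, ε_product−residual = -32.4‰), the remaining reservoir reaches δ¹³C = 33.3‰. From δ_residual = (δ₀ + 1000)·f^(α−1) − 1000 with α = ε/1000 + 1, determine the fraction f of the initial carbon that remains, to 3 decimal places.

α − 1 = ε/1000 = -0.0324
(δ_res + 1000)/(δ₀ + 1000) = (33.3 + 1000)/(-19.1 + 1000) = 1033.3/980.9 = 1.053420
f = 1.053420^(1/-0.0324) = exp(ln(1.053420)/-0.0324) = exp(0.05204/-0.0324)
f = exp(-1.6062) = 0.2006

0.201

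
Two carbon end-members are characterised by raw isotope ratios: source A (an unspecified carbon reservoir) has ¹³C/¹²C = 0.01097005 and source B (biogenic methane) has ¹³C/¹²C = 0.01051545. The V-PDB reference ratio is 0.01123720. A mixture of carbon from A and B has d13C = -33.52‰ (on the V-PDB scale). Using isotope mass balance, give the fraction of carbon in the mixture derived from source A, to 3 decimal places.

δ_A = (0.01097005/0.01123720 − 1)×1000 = (0.976226 − 1)×1000 = -23.774‰
δ_B = (0.01051545/0.01123720 − 1)×1000 = (0.935771 − 1)×1000 = -64.229‰
f_A = (δ_mix − δ_B)/(δ_A − δ_B) = (-33.52 − (-64.229))/(-23.774 − (-64.229))
f_A = 30.709 / 40.455 = 0.7591

0.759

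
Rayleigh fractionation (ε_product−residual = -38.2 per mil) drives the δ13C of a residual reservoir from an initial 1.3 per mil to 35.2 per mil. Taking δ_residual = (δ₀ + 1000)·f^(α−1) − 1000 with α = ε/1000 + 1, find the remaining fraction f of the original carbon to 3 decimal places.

α − 1 = ε/1000 = -0.0382
(δ_res + 1000)/(δ₀ + 1000) = (35.2 + 1000)/(1.3 + 1000) = 1035.2/1001.3 = 1.033856
f = 1.033856^(1/-0.0382) = exp(ln(1.033856)/-0.0382) = exp(0.03330/-0.0382)
f = exp(-0.8716) = 0.4183

0.418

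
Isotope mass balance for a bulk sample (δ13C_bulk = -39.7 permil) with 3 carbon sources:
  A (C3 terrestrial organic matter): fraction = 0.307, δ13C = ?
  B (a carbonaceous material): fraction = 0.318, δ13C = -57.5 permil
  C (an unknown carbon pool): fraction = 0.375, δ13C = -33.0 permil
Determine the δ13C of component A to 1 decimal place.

-29.4 permil

Isotope mass balance: δ_bulk = Σ fᵢ·δᵢ.
-39.7 = 0.307×δ_A + 0.318×(-57.5) + 0.375×(-33.0)
0.307·δ_A = -39.7 − (-30.660) = -9.040
δ_A = -9.040 / 0.307 = -29.45 permil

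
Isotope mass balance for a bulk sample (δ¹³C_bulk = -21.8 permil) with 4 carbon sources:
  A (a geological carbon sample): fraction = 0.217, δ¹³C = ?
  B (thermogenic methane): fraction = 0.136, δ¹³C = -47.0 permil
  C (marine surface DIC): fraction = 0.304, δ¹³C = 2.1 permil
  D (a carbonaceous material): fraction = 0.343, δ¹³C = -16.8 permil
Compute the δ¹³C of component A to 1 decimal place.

Isotope mass balance: δ_bulk = Σ fᵢ·δᵢ.
-21.8 = 0.217×δ_A + 0.136×(-47.0) + 0.304×(2.1) + 0.343×(-16.8)
0.217·δ_A = -21.8 − (-11.516) = -10.284
δ_A = -10.284 / 0.217 = -47.39 permil

-47.4 permil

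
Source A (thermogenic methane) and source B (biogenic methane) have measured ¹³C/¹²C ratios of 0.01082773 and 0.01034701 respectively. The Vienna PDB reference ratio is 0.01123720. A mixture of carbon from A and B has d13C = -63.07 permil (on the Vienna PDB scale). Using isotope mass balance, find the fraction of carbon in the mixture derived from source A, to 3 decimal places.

δ_A = (0.01082773/0.01123720 − 1)×1000 = (0.963561 − 1)×1000 = -36.439 permil
δ_B = (0.01034701/0.01123720 − 1)×1000 = (0.920782 − 1)×1000 = -79.218 permil
f_A = (δ_mix − δ_B)/(δ_A − δ_B) = (-63.07 − (-79.218))/(-36.439 − (-79.218))
f_A = 16.148 / 42.779 = 0.3775

0.377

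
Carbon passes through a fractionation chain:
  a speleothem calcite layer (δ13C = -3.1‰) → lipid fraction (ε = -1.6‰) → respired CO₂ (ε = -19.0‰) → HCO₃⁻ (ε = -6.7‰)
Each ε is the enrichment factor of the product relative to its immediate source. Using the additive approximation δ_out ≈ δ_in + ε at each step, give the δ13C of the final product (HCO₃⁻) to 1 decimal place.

-30.4‰

step 1: δ ≈ -3.1 + (-1.6) = -4.7‰
step 2: δ ≈ -4.7 + (-19.0) = -23.7‰
step 3: δ ≈ -23.7 + (-6.7) = -30.4‰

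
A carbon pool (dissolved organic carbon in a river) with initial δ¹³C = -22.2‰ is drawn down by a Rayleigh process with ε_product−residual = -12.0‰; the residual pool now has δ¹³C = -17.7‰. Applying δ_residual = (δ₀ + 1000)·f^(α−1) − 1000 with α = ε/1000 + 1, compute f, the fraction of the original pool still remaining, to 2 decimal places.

0.68

α − 1 = ε/1000 = -0.0120
(δ_res + 1000)/(δ₀ + 1000) = (-17.7 + 1000)/(-22.2 + 1000) = 982.3/977.8 = 1.004602
f = 1.004602^(1/-0.0120) = exp(ln(1.004602)/-0.0120) = exp(0.00459/-0.0120)
f = exp(-0.3826) = 0.6821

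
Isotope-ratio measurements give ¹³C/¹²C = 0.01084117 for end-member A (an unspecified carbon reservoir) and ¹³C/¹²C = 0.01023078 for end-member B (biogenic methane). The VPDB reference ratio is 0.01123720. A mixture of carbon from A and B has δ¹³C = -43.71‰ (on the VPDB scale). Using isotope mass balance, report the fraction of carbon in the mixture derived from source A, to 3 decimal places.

0.844

δ_A = (0.01084117/0.01123720 − 1)×1000 = (0.964757 − 1)×1000 = -35.243‰
δ_B = (0.01023078/0.01123720 − 1)×1000 = (0.910439 − 1)×1000 = -89.561‰
f_A = (δ_mix − δ_B)/(δ_A − δ_B) = (-43.71 − (-89.561))/(-35.243 − (-89.561))
f_A = 45.851 / 54.319 = 0.8441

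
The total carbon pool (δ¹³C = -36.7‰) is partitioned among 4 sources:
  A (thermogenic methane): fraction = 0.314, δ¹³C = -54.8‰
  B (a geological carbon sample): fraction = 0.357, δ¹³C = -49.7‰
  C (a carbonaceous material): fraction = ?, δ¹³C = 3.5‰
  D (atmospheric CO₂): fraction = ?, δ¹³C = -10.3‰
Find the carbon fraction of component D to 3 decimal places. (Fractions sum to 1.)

Let f_D and f_C be the unknown fractions; fractions sum to 1 so f_D + f_C = 0.329.
Mass balance: Σ fᵢ·δᵢ = δ_bulk ⇒ f_D·(-10.3) + f_C·(3.5) = -36.7 − (-34.950) = -1.750
Substitute f_C = 0.329 − f_D:
f_D·(-10.3 − 3.5) = -1.750 − 0.329×(3.5) = -2.901
f_D = -2.901 / -13.8 = 0.2102

0.210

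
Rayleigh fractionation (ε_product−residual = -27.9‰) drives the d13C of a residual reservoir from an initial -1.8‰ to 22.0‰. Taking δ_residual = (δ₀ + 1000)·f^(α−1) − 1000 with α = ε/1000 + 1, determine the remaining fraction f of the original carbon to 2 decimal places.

0.43

α − 1 = ε/1000 = -0.0279
(δ_res + 1000)/(δ₀ + 1000) = (22.0 + 1000)/(-1.8 + 1000) = 1022.0/998.2 = 1.023843
f = 1.023843^(1/-0.0279) = exp(ln(1.023843)/-0.0279) = exp(0.02356/-0.0279)
f = exp(-0.8446) = 0.4297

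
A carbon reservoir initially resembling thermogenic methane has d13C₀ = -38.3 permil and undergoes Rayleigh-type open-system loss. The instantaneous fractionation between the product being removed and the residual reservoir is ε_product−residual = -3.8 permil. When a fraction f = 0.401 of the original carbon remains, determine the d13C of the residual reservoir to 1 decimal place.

-35.0 permil

Rayleigh residual: δ_res = (δ₀ + 1000)·f^(α−1) − 1000
α = ε/1000 + 1 = 0.99620, so α − 1 = -0.00380
f^(α−1) = 0.401^(-0.00380) = 1.003478
δ_res = (-38.3 + 1000) × 1.003478 − 1000 = 965.045 − 1000 = -34.95 permil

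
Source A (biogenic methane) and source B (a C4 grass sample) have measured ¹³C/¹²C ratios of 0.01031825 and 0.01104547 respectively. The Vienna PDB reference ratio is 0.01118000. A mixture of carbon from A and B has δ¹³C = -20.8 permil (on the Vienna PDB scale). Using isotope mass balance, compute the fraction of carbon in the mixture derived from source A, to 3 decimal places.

0.135

δ_A = (0.01031825/0.01118000 − 1)×1000 = (0.922920 − 1)×1000 = -77.080 permil
δ_B = (0.01104547/0.01118000 − 1)×1000 = (0.987967 − 1)×1000 = -12.033 permil
f_A = (δ_mix − δ_B)/(δ_A − δ_B) = (-20.8 − (-12.033))/(-77.080 − (-12.033))
f_A = -8.767 / -65.047 = 0.1348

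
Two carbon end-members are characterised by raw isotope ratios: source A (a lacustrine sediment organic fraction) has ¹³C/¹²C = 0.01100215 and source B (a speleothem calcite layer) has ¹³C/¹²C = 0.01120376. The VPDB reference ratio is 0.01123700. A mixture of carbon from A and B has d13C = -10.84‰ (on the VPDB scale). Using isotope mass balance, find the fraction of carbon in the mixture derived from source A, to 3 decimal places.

0.439

δ_A = (0.01100215/0.01123700 − 1)×1000 = (0.979100 − 1)×1000 = -20.900‰
δ_B = (0.01120376/0.01123700 − 1)×1000 = (0.997042 − 1)×1000 = -2.958‰
f_A = (δ_mix − δ_B)/(δ_A − δ_B) = (-10.84 − (-2.958))/(-20.900 − (-2.958))
f_A = -7.882 / -17.942 = 0.4393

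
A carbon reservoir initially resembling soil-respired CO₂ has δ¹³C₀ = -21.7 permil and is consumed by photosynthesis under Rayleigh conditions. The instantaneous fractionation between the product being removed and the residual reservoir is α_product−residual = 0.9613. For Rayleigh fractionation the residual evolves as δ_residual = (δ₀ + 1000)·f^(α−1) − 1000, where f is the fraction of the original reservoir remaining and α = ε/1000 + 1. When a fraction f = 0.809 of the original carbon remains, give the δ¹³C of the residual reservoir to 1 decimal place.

-13.6 permil

Rayleigh residual: δ_res = (δ₀ + 1000)·f^(α−1) − 1000
α − 1 = -0.03870
f^(α−1) = 0.809^(-0.03870) = 1.008236
δ_res = (-21.7 + 1000) × 1.008236 − 1000 = 986.358 − 1000 = -13.64 permil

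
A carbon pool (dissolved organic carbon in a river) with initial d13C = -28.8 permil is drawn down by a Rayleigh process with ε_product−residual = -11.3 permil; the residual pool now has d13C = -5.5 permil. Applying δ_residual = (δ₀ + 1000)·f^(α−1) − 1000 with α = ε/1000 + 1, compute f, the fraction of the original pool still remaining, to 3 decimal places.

0.123

α − 1 = ε/1000 = -0.0113
(δ_res + 1000)/(δ₀ + 1000) = (-5.5 + 1000)/(-28.8 + 1000) = 994.5/971.2 = 1.023991
f = 1.023991^(1/-0.0113) = exp(ln(1.023991)/-0.0113) = exp(0.02371/-0.0113)
f = exp(-2.0980) = 0.1227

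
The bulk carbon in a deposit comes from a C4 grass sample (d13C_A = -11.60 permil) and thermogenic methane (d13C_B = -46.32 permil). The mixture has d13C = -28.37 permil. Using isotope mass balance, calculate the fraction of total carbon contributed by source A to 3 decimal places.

δ_mix = f_A·δ_A + (1 − f_A)·δ_B  ⇒  f_A = (δ_mix − δ_B)/(δ_A − δ_B)
f_A = (-28.37 − (-46.32)) / (-11.60 − (-46.32))
f_A = 17.95 / 34.72 = 0.5170

0.517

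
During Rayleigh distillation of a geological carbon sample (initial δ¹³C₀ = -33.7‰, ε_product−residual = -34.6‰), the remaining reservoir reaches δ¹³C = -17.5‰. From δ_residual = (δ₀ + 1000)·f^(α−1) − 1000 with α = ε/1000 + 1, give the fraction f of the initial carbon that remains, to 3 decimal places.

0.618

α − 1 = ε/1000 = -0.0346
(δ_res + 1000)/(δ₀ + 1000) = (-17.5 + 1000)/(-33.7 + 1000) = 982.5/966.3 = 1.016765
f = 1.016765^(1/-0.0346) = exp(ln(1.016765)/-0.0346) = exp(0.01663/-0.0346)
f = exp(-0.4805) = 0.6185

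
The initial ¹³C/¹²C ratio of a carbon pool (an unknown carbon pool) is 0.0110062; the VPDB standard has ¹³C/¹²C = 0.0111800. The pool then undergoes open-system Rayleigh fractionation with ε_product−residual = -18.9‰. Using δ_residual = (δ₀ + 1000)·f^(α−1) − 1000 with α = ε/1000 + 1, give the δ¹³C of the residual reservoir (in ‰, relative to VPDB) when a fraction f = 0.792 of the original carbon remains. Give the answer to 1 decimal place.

δ₀ = (0.0110062/0.0111800 − 1)×1000 = (0.984454 − 1)×1000 = -15.546‰
α − 1 = ε/1000 = -0.0189
f^(α−1) = 0.792^(-0.0189) = 1.004417
δ_res = (-15.546 + 1000) × 1.004417 − 1000 = 988.803 − 1000 = -11.20‰

-11.2‰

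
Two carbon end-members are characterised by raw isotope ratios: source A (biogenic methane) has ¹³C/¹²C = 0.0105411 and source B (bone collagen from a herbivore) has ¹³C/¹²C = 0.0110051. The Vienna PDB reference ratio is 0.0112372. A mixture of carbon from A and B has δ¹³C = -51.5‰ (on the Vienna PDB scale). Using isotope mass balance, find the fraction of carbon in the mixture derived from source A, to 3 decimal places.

0.747

δ_A = (0.0105411/0.0112372 − 1)×1000 = (0.938054 − 1)×1000 = -61.946‰
δ_B = (0.0110051/0.0112372 − 1)×1000 = (0.979345 − 1)×1000 = -20.655‰
f_A = (δ_mix − δ_B)/(δ_A − δ_B) = (-51.5 − (-20.655))/(-61.946 − (-20.655))
f_A = -30.845 / -41.291 = 0.7470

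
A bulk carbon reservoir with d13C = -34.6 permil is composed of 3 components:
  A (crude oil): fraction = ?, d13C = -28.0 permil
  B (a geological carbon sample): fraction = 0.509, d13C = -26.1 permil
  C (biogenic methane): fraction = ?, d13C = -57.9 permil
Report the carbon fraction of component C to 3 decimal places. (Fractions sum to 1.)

0.253

Let f_C and f_A be the unknown fractions; fractions sum to 1 so f_C + f_A = 0.491.
Mass balance: Σ fᵢ·δᵢ = δ_bulk ⇒ f_C·(-57.9) + f_A·(-28.0) = -34.6 − (-13.285) = -21.315
Substitute f_A = 0.491 − f_C:
f_C·(-57.9 − -28.0) = -21.315 − 0.491×(-28.0) = -7.567
f_C = -7.567 / -29.9 = 0.2531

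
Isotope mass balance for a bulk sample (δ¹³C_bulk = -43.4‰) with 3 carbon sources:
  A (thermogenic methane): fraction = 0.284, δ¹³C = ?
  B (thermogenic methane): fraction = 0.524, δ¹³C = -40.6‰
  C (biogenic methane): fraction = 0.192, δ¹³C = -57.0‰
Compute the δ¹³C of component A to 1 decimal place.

-39.4‰

Isotope mass balance: δ_bulk = Σ fᵢ·δᵢ.
-43.4 = 0.284×δ_A + 0.524×(-40.6) + 0.192×(-57.0)
0.284·δ_A = -43.4 − (-32.218) = -11.182
δ_A = -11.182 / 0.284 = -39.37‰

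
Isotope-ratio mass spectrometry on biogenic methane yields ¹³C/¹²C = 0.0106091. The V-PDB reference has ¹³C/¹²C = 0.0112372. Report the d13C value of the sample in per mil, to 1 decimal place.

d13C = (R_sample / R_standard − 1) × 1000
R_sample / R_standard = 0.0106091 / 0.0112372 = 0.944105
d13C = (0.944105 − 1) × 1000 = -55.89 per mil

-55.9 per mil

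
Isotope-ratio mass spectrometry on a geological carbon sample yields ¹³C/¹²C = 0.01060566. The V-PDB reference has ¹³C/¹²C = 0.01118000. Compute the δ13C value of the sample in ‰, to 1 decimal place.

δ13C = (R_sample / R_standard − 1) × 1000
R_sample / R_standard = 0.01060566 / 0.01118000 = 0.948628
δ13C = (0.948628 − 1) × 1000 = -51.37‰

-51.4‰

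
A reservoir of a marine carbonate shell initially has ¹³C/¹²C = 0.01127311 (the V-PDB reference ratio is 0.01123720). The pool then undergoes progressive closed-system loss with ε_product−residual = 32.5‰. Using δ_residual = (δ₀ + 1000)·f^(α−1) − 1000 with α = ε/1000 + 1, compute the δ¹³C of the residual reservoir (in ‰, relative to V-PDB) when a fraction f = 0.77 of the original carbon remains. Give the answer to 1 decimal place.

δ₀ = (0.01127311/0.01123720 − 1)×1000 = (1.003196 − 1)×1000 = 3.196‰
α − 1 = ε/1000 = 0.0325
f^(α−1) = 0.77^(0.0325) = 0.991542
δ_res = (3.196 + 1000) × 0.991542 − 1000 = 994.710 − 1000 = -5.29‰

-5.3‰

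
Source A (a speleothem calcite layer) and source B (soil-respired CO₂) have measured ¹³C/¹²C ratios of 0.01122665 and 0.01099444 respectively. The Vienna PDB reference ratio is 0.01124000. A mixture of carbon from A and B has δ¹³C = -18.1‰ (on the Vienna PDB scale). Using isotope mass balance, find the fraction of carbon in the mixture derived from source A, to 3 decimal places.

0.181

δ_A = (0.01122665/0.01124000 − 1)×1000 = (0.998812 − 1)×1000 = -1.188‰
δ_B = (0.01099444/0.01124000 − 1)×1000 = (0.978153 − 1)×1000 = -21.847‰
f_A = (δ_mix − δ_B)/(δ_A − δ_B) = (-18.1 − (-21.847))/(-1.188 − (-21.847))
f_A = 3.747 / 20.659 = 0.1814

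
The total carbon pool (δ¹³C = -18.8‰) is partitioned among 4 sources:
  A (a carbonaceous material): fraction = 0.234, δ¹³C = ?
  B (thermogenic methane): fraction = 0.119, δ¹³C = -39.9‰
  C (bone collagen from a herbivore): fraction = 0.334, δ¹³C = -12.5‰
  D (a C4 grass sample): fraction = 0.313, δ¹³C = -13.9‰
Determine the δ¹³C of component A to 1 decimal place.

-23.6‰

Isotope mass balance: δ_bulk = Σ fᵢ·δᵢ.
-18.8 = 0.234×δ_A + 0.119×(-39.9) + 0.334×(-12.5) + 0.313×(-13.9)
0.234·δ_A = -18.8 − (-13.274) = -5.526
δ_A = -5.526 / 0.234 = -23.62‰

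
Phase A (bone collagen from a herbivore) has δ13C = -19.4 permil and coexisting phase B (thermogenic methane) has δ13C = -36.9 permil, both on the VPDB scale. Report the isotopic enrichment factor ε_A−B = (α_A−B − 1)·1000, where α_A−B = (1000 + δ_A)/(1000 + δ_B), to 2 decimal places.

18.17 permil

α_A−B = (1000 + -19.4) / (1000 + -36.9) = 980.6 / 963.1 = 1.018170
ε_A−B = (1.018170 − 1) × 1000 = 18.170 permil
(The approximation ε ≈ δ_A − δ_B would give 17.5 permil.)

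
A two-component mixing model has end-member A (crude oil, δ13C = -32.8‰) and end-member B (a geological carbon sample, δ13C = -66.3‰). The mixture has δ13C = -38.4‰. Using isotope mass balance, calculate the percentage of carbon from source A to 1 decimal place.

δ_mix = f_A·δ_A + (1 − f_A)·δ_B  ⇒  f_A = (δ_mix − δ_B)/(δ_A − δ_B)
f_A = (-38.4 − (-66.3)) / (-32.8 − (-66.3))
f_A = 27.9 / 33.5 = 0.8328

83.3%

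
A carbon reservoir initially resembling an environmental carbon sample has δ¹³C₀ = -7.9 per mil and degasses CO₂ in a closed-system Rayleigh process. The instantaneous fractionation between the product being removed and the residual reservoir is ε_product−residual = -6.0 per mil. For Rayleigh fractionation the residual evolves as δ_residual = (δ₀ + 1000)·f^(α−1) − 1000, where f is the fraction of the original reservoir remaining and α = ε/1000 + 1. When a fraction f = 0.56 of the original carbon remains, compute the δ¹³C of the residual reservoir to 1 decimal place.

-4.4 per mil

Rayleigh residual: δ_res = (δ₀ + 1000)·f^(α−1) − 1000
α = ε/1000 + 1 = 0.99400, so α − 1 = -0.00600
f^(α−1) = 0.56^(-0.00600) = 1.003485
δ_res = (-7.9 + 1000) × 1.003485 − 1000 = 995.557 − 1000 = -4.44 per mil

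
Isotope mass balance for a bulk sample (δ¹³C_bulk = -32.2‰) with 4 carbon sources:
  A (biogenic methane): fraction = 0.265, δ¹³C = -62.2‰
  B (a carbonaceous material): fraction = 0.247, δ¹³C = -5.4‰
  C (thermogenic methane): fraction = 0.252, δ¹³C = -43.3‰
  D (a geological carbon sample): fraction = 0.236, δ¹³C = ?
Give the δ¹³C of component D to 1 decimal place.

-14.7‰

Isotope mass balance: δ_bulk = Σ fᵢ·δᵢ.
-32.2 = 0.265×(-62.2) + 0.247×(-5.4) + 0.252×(-43.3) + 0.236×δ_D
0.236·δ_D = -32.2 − (-28.728) = -3.472
δ_D = -3.472 / 0.236 = -14.71‰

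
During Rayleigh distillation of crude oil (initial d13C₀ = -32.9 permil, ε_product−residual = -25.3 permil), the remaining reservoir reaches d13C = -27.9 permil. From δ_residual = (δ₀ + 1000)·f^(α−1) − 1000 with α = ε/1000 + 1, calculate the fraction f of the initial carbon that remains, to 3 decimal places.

α − 1 = ε/1000 = -0.0253
(δ_res + 1000)/(δ₀ + 1000) = (-27.9 + 1000)/(-32.9 + 1000) = 972.1/967.1 = 1.005170
f = 1.005170^(1/-0.0253) = exp(ln(1.005170)/-0.0253) = exp(0.00516/-0.0253)
f = exp(-0.2038) = 0.8156

0.816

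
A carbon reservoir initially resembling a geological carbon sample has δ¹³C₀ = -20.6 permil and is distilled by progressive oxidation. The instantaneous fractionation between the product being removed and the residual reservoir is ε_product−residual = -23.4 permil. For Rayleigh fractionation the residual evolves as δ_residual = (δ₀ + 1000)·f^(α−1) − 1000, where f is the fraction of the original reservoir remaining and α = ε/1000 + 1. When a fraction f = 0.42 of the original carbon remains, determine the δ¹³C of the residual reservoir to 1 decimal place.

-0.5 permil

Rayleigh residual: δ_res = (δ₀ + 1000)·f^(α−1) − 1000
α = ε/1000 + 1 = 0.97660, so α − 1 = -0.02340
f^(α−1) = 0.42^(-0.02340) = 1.020507
δ_res = (-20.6 + 1000) × 1.020507 − 1000 = 999.485 − 1000 = -0.52 permil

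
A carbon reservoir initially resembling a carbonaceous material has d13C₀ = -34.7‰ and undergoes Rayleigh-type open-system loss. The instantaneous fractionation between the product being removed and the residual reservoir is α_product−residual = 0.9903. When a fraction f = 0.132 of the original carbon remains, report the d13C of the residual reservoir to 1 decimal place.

-15.6‰

Rayleigh residual: δ_res = (δ₀ + 1000)·f^(α−1) − 1000
α − 1 = -0.00970
f^(α−1) = 0.132^(-0.00970) = 1.019836
δ_res = (-34.7 + 1000) × 1.019836 − 1000 = 984.448 − 1000 = -15.55‰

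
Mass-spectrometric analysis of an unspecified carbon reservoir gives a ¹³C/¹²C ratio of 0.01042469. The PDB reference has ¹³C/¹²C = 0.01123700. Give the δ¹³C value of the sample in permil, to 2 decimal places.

-72.29 permil

δ¹³C = (R_sample / R_standard − 1) × 1000
R_sample / R_standard = 0.01042469 / 0.01123700 = 0.927711
δ¹³C = (0.927711 − 1) × 1000 = -72.289 permil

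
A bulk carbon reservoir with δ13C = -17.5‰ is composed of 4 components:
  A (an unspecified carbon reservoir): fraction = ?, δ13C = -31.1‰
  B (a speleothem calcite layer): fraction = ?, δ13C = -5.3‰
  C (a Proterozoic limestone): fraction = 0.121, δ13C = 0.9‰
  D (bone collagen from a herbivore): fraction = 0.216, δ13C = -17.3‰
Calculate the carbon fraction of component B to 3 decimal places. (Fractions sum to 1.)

0.262

Let f_B and f_A be the unknown fractions; fractions sum to 1 so f_B + f_A = 0.663.
Mass balance: Σ fᵢ·δᵢ = δ_bulk ⇒ f_B·(-5.3) + f_A·(-31.1) = -17.5 − (-3.628) = -13.872
Substitute f_A = 0.663 − f_B:
f_B·(-5.3 − -31.1) = -13.872 − 0.663×(-31.1) = 6.747
f_B = 6.747 / 25.8 = 0.2615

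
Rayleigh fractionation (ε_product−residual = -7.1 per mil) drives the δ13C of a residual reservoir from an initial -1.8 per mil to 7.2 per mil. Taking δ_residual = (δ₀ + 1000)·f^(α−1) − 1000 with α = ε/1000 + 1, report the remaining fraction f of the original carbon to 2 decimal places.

0.28

α − 1 = ε/1000 = -0.0071
(δ_res + 1000)/(δ₀ + 1000) = (7.2 + 1000)/(-1.8 + 1000) = 1007.2/998.2 = 1.009016
f = 1.009016^(1/-0.0071) = exp(ln(1.009016)/-0.0071) = exp(0.00898/-0.0071)
f = exp(-1.2642) = 0.2825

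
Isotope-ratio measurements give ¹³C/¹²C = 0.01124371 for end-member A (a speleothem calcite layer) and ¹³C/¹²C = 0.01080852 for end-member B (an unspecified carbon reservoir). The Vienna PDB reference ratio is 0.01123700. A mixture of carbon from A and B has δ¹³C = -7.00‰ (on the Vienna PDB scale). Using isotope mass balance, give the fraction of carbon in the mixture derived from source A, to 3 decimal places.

δ_A = (0.01124371/0.01123700 − 1)×1000 = (1.000597 − 1)×1000 = 0.597‰
δ_B = (0.01080852/0.01123700 − 1)×1000 = (0.961869 − 1)×1000 = -38.131‰
f_A = (δ_mix − δ_B)/(δ_A − δ_B) = (-7.00 − (-38.131))/(0.597 − (-38.131))
f_A = 31.131 / 38.728 = 0.8038

0.804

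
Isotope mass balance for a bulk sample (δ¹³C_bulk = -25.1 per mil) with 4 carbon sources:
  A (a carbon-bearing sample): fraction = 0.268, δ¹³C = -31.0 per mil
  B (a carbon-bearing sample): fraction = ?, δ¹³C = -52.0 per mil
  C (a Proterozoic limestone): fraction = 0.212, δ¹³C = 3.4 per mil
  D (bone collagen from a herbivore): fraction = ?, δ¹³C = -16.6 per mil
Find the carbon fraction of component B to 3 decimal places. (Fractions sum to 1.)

0.251

Let f_B and f_D be the unknown fractions; fractions sum to 1 so f_B + f_D = 0.520.
Mass balance: Σ fᵢ·δᵢ = δ_bulk ⇒ f_B·(-52.0) + f_D·(-16.6) = -25.1 − (-7.587) = -17.513
Substitute f_D = 0.520 − f_B:
f_B·(-52.0 − -16.6) = -17.513 − 0.520×(-16.6) = -8.881
f_B = -8.881 / -35.4 = 0.2509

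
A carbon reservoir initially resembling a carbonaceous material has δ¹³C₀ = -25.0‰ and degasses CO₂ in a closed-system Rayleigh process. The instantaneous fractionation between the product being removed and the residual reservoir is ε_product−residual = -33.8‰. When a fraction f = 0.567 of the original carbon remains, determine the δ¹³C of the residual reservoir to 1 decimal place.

-6.1‰

Rayleigh residual: δ_res = (δ₀ + 1000)·f^(α−1) − 1000
α = ε/1000 + 1 = 0.96620, so α − 1 = -0.03380
f^(α−1) = 0.567^(-0.03380) = 1.019363
δ_res = (-25.0 + 1000) × 1.019363 − 1000 = 993.879 − 1000 = -6.12‰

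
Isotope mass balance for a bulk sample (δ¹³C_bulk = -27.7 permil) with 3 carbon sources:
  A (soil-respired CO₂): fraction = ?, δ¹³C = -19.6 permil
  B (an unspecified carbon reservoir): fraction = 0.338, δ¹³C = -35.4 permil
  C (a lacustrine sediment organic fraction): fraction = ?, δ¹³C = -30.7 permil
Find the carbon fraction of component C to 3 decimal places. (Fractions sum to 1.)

0.249

Let f_C and f_A be the unknown fractions; fractions sum to 1 so f_C + f_A = 0.662.
Mass balance: Σ fᵢ·δᵢ = δ_bulk ⇒ f_C·(-30.7) + f_A·(-19.6) = -27.7 − (-11.965) = -15.735
Substitute f_A = 0.662 − f_C:
f_C·(-30.7 − -19.6) = -15.735 − 0.662×(-19.6) = -2.760
f_C = -2.760 / -11.1 = 0.2486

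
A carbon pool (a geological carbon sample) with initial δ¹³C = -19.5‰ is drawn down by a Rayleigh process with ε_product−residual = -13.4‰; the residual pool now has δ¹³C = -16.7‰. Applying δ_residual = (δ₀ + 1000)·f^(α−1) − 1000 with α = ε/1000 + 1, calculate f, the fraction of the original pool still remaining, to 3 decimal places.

α − 1 = ε/1000 = -0.0134
(δ_res + 1000)/(δ₀ + 1000) = (-16.7 + 1000)/(-19.5 + 1000) = 983.3/980.5 = 1.002856
f = 1.002856^(1/-0.0134) = exp(ln(1.002856)/-0.0134) = exp(0.00285/-0.0134)
f = exp(-0.2128) = 0.8083

0.808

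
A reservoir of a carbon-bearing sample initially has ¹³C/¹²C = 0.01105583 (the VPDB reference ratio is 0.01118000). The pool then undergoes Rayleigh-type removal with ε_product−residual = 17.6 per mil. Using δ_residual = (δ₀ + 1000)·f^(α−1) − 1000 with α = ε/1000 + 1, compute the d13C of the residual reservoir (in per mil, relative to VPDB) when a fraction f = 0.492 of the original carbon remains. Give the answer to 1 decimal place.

δ₀ = (0.01105583/0.01118000 − 1)×1000 = (0.988894 − 1)×1000 = -11.106 per mil
α − 1 = ε/1000 = 0.0176
f^(α−1) = 0.492^(0.0176) = 0.987594
δ_res = (-11.106 + 1000) × 0.987594 − 1000 = 976.626 − 1000 = -23.37 per mil

-23.4 per mil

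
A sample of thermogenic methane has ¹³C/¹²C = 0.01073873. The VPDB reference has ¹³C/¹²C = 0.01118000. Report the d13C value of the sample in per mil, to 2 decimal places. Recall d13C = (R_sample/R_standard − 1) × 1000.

d13C = (R_sample / R_standard − 1) × 1000
R_sample / R_standard = 0.01073873 / 0.01118000 = 0.960530
d13C = (0.960530 − 1) × 1000 = -39.470 per mil

-39.47 per mil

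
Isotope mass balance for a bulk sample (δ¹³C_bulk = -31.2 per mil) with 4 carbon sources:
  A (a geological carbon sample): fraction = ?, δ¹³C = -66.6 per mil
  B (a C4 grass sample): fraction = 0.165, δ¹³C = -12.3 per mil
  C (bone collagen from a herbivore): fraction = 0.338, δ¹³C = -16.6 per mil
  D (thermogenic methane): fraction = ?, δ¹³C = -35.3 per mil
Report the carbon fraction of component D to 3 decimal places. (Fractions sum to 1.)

Let f_D and f_A be the unknown fractions; fractions sum to 1 so f_D + f_A = 0.497.
Mass balance: Σ fᵢ·δᵢ = δ_bulk ⇒ f_D·(-35.3) + f_A·(-66.6) = -31.2 − (-7.640) = -23.560
Substitute f_A = 0.497 − f_D:
f_D·(-35.3 − -66.6) = -23.560 − 0.497×(-66.6) = 9.540
f_D = 9.540 / 31.3 = 0.3048

0.305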